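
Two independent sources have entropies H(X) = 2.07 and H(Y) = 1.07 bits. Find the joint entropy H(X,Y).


For independent variables, H(X,Y) = H(X) + H(Y) = 2.07 + 1.07 = 3.14

3.14 bits


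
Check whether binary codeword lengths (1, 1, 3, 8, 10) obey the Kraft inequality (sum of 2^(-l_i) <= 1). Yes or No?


Kraft sum = sum(2^(-l_i)) = 1.1299, need <= 1. Result: violated (a binary prefix-free code with these lengths cannot exist)

No


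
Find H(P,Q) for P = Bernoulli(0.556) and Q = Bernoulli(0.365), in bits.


H(P,Q) = -p*log2(q) - (1-p)*log2(1-q). -0.556*log2(0.365) = 0.808442; -0.444*log2(0.635) = 0.290896. H(P,Q) = 0.808442 + 0.290896 = 1.0993

1.0993 bits


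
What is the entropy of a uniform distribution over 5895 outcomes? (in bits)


H = log2(n) = log2(5895) = 12.5253

12.5253 bits


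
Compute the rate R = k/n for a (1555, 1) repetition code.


Rate = k/n = 1/1555

1/1555


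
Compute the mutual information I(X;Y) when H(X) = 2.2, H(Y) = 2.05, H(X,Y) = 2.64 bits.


I(X;Y) = H(X) + H(Y) - H(X,Y) = 2.2 + 2.05 - 2.64 = 1.61

1.61 bits


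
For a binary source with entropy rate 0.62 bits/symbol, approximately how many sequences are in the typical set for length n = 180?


log2|A_typical| = nH = 180 * 0.62 = 111.6, so |A_typical| ~ 2^111.6 = 3.935e+33

3.935e+33


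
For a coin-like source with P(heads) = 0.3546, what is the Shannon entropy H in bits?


H = -p*log2(p) - (1-p)*log2(1-p). -0.3546*log2(0.3546) = 0.530388; -0.6454*log2(0.6454) = 0.407721. H = 0.530388 + 0.407721 = 0.9381

0.9381 bits


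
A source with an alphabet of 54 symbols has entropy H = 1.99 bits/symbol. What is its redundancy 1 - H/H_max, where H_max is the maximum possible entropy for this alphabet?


H_max = log2(K) = log2(54) = 5.7549 bits/symbol. Redundancy = 1 - H/H_max = 1 - 1.99/5.7549 = 1 - 0.3458 = 0.6542

0.6542


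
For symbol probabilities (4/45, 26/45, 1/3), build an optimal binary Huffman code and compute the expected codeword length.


Huffman construction (repeatedly merge the two least-probable nodes; each merge adds 1 bit to every symbol beneath it): 4/45 + 1/3 = 19/45; 19/45 + 26/45 = 1. Resulting codeword lengths (in the order the probabilities were given): (2, 1, 2). L_avg = sum(p_i * l_i) = 4/45*2 + 26/45*1 + 1/3*2 = 64/45 = 1.4222

1.4222 bits


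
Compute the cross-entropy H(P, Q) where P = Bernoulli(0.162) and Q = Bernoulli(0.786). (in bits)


H(P,Q) = -p*log2(q) - (1-p)*log2(1-q). -0.162*log2(0.786) = 0.056279; -0.838*log2(0.214) = 1.863978. H(P,Q) = 0.056279 + 1.863978 = 1.9203

1.9203 bits


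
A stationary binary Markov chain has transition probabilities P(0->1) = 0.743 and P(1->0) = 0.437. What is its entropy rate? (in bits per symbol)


Stationary distribution: pi_0 = p10/(p01+p10) = 0.3703, pi_1 = 0.6297. Entropy rate H' = pi_0*H(p01) + pi_1*H(p10) = 0.3703*0.8222 + 0.6297*0.9885 = 0.9269

0.9269 bits/symbol


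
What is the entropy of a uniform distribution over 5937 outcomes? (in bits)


H = log2(n) = log2(5937) = 12.5355

12.5355 bits


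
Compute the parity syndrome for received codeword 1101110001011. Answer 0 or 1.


Syndrome = XOR of all bits = 1 XOR 1 XOR 0 XOR 1 XOR 1 XOR 1 XOR 0 XOR 0 XOR 0 XOR 1 XOR 0 XOR 1 XOR 1 = 0

0


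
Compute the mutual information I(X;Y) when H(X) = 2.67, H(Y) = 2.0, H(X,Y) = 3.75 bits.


I(X;Y) = H(X) + H(Y) - H(X,Y) = 2.67 + 2.0 - 3.75 = 0.92

0.92 bits


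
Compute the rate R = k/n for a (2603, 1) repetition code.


Rate = k/n = 1/2603

1/2603


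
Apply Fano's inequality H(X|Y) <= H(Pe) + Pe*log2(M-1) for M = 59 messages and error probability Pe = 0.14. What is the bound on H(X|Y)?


H(Pe) = -Pe*log2(Pe) - (1-Pe)*log2(1-Pe) = -0.14*log2(0.14) - 0.86*log2(0.86) = 0.397110 + 0.187129 = 0.5842. Pe*log2(M-1) = 0.14*log2(58) = 0.820117. Bound = H(Pe) + Pe*log2(M-1) = 0.397110 + 0.187129 + 0.820117 = 1.4044

1.4044 bits


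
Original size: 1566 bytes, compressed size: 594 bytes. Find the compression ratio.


Ratio = original / compressed = 1566 / 594 = 2.6364

2.6364


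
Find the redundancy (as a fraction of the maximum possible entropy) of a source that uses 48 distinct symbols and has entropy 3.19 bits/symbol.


H_max = log2(K) = log2(48) = 5.585 bits/symbol. Redundancy = 1 - H/H_max = 1 - 3.19/5.585 = 1 - 0.5712 = 0.4288

0.4288


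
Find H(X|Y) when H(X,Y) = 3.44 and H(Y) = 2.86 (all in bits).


H(X|Y) = H(X,Y) - H(Y) = 3.44 - 2.86 = 0.58

0.58 bits


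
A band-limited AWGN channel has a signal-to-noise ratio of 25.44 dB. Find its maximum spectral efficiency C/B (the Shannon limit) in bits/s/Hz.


SNR_linear = 10^(25.44/10) = 349.9452; C/B = log2(1 + SNR_linear) = log2(1 + 349.9452) = 8.4551

8.4551 bits/s/Hz


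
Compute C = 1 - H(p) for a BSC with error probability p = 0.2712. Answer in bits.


H(p) = -p*log2(p) - (1-p)*log2(1-p) = -0.2712*log2(0.2712) - 0.7288*log2(0.7288) = 0.510553 + 0.332628 = 0.8432. C = 1 - H(p) = 1 - 0.8432 = 0.1568

0.1568 bits


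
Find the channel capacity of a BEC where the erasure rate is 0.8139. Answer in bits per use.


C = 1 - epsilon = 1 - 0.8139 = 0.1861

0.1861 bits


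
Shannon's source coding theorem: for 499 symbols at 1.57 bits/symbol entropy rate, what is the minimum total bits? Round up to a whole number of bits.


Minimum bits >= n * H = 499 * 1.57 = 783.43, rounded up to a whole number of bits = 784

784 bits


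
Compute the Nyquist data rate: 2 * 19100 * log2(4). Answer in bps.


Rate = 2 * B * log2(M) = 2 * 19100 * 2.0 = 76400.0

76400.0 bps


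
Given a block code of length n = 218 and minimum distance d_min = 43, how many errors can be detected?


Detection capability = d_min - 1 = 43 - 1 = 42

42 errors


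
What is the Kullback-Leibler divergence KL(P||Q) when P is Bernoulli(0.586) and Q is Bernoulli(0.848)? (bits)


KL = p*log2(p/q) + (1-p)*log2((1-p)/(1-q)) = 0.586*log2(0.586/0.848) + 0.414*log2(0.414/0.152) = 0.286

0.286 bits


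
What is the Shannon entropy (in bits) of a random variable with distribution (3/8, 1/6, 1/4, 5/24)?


H = -sum(p_i * log2(p_i)). Terms: -(3/8)*log2(3/8) = 0.530639; -(1/6)*log2(1/6) = 0.430827; -(1/4)*log2(1/4) = 0.500000; -(5/24)*log2(5/24) = 0.471466. H = 0.530639 + 0.430827 + 0.500000 + 0.471466 = 1.9329

1.9329 bits


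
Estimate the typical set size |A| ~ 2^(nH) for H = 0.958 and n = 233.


log2|A_typical| = nH = 233 * 0.958 = 223.214, so |A_typical| ~ 2^223.214 = 1.564e+67

1.564e+67


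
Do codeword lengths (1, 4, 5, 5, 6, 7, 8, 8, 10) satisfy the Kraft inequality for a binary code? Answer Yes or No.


Kraft sum = sum(2^(-l_i)) = 0.6572, need <= 1. Result: satisfied (a binary prefix-free code with these lengths exists)

Yes


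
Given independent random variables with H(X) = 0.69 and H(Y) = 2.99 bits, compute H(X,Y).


For independent variables, H(X,Y) = H(X) + H(Y) = 0.69 + 2.99 = 3.68

3.68 bits


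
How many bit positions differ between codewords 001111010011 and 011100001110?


Count differing positions: . ^ . . ^ ^ . ^ ^ ^ . ^ = 7 differences

7


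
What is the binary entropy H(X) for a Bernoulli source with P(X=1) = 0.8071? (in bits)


H = -p*log2(p) - (1-p)*log2(1-p). -0.8071*log2(0.8071) = 0.249540; -0.1929*log2(0.1929) = 0.457959. H = 0.249540 + 0.457959 = 0.7075

0.7075 bits


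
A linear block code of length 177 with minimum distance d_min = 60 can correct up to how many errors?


Correction capability = floor((d-1)/2) = floor((60-1)/2) = 29

29 errors


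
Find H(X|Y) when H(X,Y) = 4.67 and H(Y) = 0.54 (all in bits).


H(X|Y) = H(X,Y) - H(Y) = 4.67 - 0.54 = 4.13

4.13 bits


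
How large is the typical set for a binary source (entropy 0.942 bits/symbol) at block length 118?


log2|A_typical| = nH = 118 * 0.942 = 111.156, so |A_typical| ~ 2^111.156 = 2.893e+33

2.893e+33


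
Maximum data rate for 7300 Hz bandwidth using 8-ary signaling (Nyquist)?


Rate = 2 * B * log2(M) = 2 * 7300 * 3.0 = 43800.0

43800.0 bps


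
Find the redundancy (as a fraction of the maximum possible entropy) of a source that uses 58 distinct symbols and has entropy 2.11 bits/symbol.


H_max = log2(K) = log2(58) = 5.858 bits/symbol. Redundancy = 1 - H/H_max = 1 - 2.11/5.858 = 1 - 0.3602 = 0.6398

0.6398


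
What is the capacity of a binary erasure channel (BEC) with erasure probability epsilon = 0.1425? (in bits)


C = 1 - epsilon = 1 - 0.1425 = 0.8575

0.8575 bits


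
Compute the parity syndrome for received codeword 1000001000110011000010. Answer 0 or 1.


Syndrome = XOR of all bits = 1 XOR 0 XOR 0 XOR 0 XOR 0 XOR 0 XOR 1 XOR 0 XOR 0 XOR 0 XOR 1 XOR 1 XOR 0 XOR 0 XOR 1 XOR 1 XOR 0 XOR 0 XOR 0 XOR 0 XOR 1 XOR 0 = 1

1


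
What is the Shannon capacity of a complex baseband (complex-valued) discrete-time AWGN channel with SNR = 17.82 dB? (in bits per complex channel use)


SNR_linear = 10^(17.82/10) = 60.5341; C = log2(1 + SNR_linear) = log2(1 + 60.5341) = 5.9433

5.9433 bits/channel use


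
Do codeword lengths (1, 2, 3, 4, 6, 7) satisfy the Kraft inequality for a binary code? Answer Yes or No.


Kraft sum = sum(2^(-l_i)) = 0.9609, need <= 1. Result: satisfied (a binary prefix-free code with these lengths exists)

Yes


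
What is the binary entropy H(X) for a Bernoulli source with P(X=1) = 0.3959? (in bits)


H = -p*log2(p) - (1-p)*log2(1-p). -0.3959*log2(0.3959) = 0.529236; -0.6041*log2(0.6041) = 0.439266. H = 0.529236 + 0.439266 = 0.9685

0.9685 bits


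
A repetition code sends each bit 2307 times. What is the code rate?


Rate = k/n = 1/2307

1/2307


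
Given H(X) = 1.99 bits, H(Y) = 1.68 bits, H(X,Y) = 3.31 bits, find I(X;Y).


I(X;Y) = H(X) + H(Y) - H(X,Y) = 1.99 + 1.68 - 3.31 = 0.36

0.36 bits


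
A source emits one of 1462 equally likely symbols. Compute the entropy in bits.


H = log2(n) = log2(1462) = 10.5137

10.5137 bits


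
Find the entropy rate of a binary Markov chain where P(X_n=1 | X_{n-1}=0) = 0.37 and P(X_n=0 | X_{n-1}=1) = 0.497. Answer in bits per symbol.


Stationary distribution: pi_0 = p10/(p01+p10) = 0.5732, pi_1 = 0.4268. Entropy rate H' = pi_0*H(p01) + pi_1*H(p10) = 0.5732*0.9507 + 0.4268*1.0 = 0.9717

0.9717 bits/symbol


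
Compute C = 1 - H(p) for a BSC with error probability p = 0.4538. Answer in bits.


H(p) = -p*log2(p) - (1-p)*log2(1-p) = -0.4538*log2(0.4538) - 0.5462*log2(0.5462) = 0.517274 + 0.476559 = 0.9938. C = 1 - H(p) = 1 - 0.9938 = 0.0062

0.0062 bits


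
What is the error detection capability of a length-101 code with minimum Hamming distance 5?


Detection capability = d_min - 1 = 5 - 1 = 4

4 errors


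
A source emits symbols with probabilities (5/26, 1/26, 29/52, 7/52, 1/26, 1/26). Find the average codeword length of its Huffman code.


Huffman construction (repeatedly merge the two least-probable nodes; each merge adds 1 bit to every symbol beneath it): 1/26 + 1/26 = 1/13; 1/26 + 1/13 = 3/26; 3/26 + 7/52 = 1/4; 5/26 + 1/4 = 23/52; 23/52 + 29/52 = 1. Resulting codeword lengths (in the order the probabilities were given): (2, 5, 1, 3, 5, 4). L_avg = sum(p_i * l_i) = 5/26*2 + 1/26*5 + 29/52*1 + 7/52*3 + 1/26*5 + 1/26*4 = 49/26 = 1.8846

1.8846 bits


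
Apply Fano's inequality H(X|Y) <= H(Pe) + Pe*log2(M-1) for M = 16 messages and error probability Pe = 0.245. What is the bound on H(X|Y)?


H(Pe) = -Pe*log2(Pe) - (1-Pe)*log2(1-Pe) = -0.245*log2(0.245) - 0.755*log2(0.755) = 0.497141 + 0.306116 = 0.8033. Pe*log2(M-1) = 0.245*log2(15) = 0.957188. Bound = H(Pe) + Pe*log2(M-1) = 0.497141 + 0.306116 + 0.957188 = 1.7604

1.7604 bits


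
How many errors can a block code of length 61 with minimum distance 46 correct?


Correction capability = floor((d-1)/2) = floor((46-1)/2) = 22

22 errors


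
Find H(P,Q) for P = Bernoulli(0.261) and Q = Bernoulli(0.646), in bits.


H(P,Q) = -p*log2(q) - (1-p)*log2(1-q). -0.261*log2(0.646) = 0.164533; -0.739*log2(0.354) = 1.107154. H(P,Q) = 0.164533 + 1.107154 = 1.2717

1.2717 bits


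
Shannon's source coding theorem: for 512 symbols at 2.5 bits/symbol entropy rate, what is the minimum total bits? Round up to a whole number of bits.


Minimum bits >= n * H = 512 * 2.5 = 1280.0, rounded up to a whole number of bits = 1280

1280 bits


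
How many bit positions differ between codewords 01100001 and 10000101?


Count differing positions: ^ ^ ^ . . ^ . . = 4 differences

4


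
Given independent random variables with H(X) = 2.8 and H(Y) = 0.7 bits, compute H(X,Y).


For independent variables, H(X,Y) = H(X) + H(Y) = 2.8 + 0.7 = 3.5

3.5 bits


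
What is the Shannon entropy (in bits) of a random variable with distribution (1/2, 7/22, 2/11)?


H = -sum(p_i * log2(p_i)). Terms: -(1/2)*log2(1/2) = 0.500000; -(7/22)*log2(7/22) = 0.525661; -(2/11)*log2(2/11) = 0.447169. H = 0.500000 + 0.525661 + 0.447169 = 1.4728

1.4728 bits


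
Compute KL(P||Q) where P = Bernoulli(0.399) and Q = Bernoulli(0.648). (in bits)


KL = p*log2(p/q) + (1-p)*log2((1-p)/(1-q)) = 0.399*log2(0.399/0.648) + 0.601*log2(0.601/0.352) = 0.1847

0.1847 bits


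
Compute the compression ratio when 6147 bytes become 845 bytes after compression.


Ratio = original / compressed = 6147 / 845 = 7.2746

7.2746


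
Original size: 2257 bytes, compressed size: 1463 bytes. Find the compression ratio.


Ratio = original / compressed = 2257 / 1463 = 1.5427

1.5427


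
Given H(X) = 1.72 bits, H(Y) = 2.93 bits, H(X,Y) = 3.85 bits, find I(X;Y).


I(X;Y) = H(X) + H(Y) - H(X,Y) = 1.72 + 2.93 - 3.85 = 0.8

0.8 bits


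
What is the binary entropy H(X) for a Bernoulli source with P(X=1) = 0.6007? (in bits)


H = -p*log2(p) - (1-p)*log2(1-p). -0.6007*log2(0.6007) = 0.441685; -0.3993*log2(0.3993) = 0.528855. H = 0.441685 + 0.528855 = 0.9705

0.9705 bits


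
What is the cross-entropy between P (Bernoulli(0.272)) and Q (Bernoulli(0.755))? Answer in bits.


H(P,Q) = -p*log2(q) - (1-p)*log2(1-q). -0.272*log2(0.755) = 0.110283; -0.728*log2(0.245) = 1.477219. H(P,Q) = 0.110283 + 1.477219 = 1.5875

1.5875 bits


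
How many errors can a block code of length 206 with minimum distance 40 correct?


Correction capability = floor((d-1)/2) = floor((40-1)/2) = 19

19 errors


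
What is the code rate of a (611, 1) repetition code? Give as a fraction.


Rate = k/n = 1/611

1/611


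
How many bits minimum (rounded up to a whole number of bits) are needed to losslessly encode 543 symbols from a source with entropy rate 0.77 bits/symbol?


Minimum bits >= n * H = 543 * 0.77 = 418.11, rounded up to a whole number of bits = 419

419 bits


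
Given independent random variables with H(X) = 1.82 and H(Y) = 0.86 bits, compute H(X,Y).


For independent variables, H(X,Y) = H(X) + H(Y) = 1.82 + 0.86 = 2.68

2.68 bits


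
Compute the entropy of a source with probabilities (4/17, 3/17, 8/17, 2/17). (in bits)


H = -sum(p_i * log2(p_i)). Terms: -(4/17)*log2(4/17) = 0.491168; -(3/17)*log2(3/17) = 0.441618; -(8/17)*log2(8/17) = 0.511747; -(2/17)*log2(2/17) = 0.363231. H = 0.491168 + 0.441618 + 0.511747 + 0.363231 = 1.8078

1.8078 bits


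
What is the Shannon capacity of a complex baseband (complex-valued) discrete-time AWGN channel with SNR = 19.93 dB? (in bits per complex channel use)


SNR_linear = 10^(19.93/10) = 98.4011; C = log2(1 + SNR_linear) = log2(1 + 98.4011) = 6.6352

6.6352 bits/channel use


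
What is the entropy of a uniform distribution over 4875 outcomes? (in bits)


H = log2(n) = log2(4875) = 12.2512

12.2512 bits


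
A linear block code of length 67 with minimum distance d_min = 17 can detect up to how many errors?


Detection capability = d_min - 1 = 17 - 1 = 16

16 errors


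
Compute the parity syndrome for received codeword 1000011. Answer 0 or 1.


Syndrome = XOR of all bits = 1 XOR 0 XOR 0 XOR 0 XOR 0 XOR 1 XOR 1 = 1

1


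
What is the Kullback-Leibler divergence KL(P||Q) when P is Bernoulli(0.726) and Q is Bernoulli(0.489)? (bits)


KL = p*log2(p/q) + (1-p)*log2((1-p)/(1-q)) = 0.726*log2(0.726/0.489) + 0.274*log2(0.274/0.511) = 0.1676

0.1676 bits


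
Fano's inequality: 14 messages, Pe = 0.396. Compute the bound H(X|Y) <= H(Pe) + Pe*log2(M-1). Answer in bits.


H(Pe) = -Pe*log2(Pe) - (1-Pe)*log2(1-Pe) = -0.396*log2(0.396) - 0.604*log2(0.604) = 0.529225 + 0.439337 = 0.9686. Pe*log2(M-1) = 0.396*log2(13) = 1.465374. Bound = H(Pe) + Pe*log2(M-1) = 0.529225 + 0.439337 + 1.465374 = 2.4339

2.4339 bits


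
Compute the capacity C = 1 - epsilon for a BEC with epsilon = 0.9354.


C = 1 - epsilon = 1 - 0.9354 = 0.0646

0.0646 bits


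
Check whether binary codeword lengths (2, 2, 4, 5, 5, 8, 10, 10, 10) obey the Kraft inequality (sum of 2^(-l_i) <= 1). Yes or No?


Kraft sum = sum(2^(-l_i)) = 0.6318, need <= 1. Result: satisfied (a binary prefix-free code with these lengths exists)

Yes


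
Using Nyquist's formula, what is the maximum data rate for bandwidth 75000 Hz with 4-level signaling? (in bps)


Rate = 2 * B * log2(M) = 2 * 75000 * 2.0 = 300000.0

300000.0 bps


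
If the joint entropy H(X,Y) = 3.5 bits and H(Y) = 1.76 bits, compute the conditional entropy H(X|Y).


H(X|Y) = H(X,Y) - H(Y) = 3.5 - 1.76 = 1.74

1.74 bits


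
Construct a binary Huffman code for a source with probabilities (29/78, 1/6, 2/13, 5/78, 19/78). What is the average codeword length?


Huffman construction (repeatedly merge the two least-probable nodes; each merge adds 1 bit to every symbol beneath it): 5/78 + 2/13 = 17/78; 1/6 + 17/78 = 5/13; 19/78 + 29/78 = 8/13; 5/13 + 8/13 = 1. Resulting codeword lengths (in the order the probabilities were given): (2, 2, 3, 3, 2). L_avg = sum(p_i * l_i) = 29/78*2 + 1/6*2 + 2/13*3 + 5/78*3 + 19/78*2 = 173/78 = 2.2179

2.2179 bits


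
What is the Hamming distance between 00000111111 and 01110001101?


Count differing positions: . ^ ^ ^ . ^ ^ . . ^ . = 6 differences

6


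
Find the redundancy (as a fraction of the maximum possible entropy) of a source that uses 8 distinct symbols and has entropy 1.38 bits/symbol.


H_max = log2(K) = log2(8) = 3.0 bits/symbol. Redundancy = 1 - H/H_max = 1 - 1.38/3.0 = 1 - 0.46 = 0.54

0.54


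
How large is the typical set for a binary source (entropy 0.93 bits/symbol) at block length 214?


log2|A_typical| = nH = 214 * 0.93 = 199.02, so |A_typical| ~ 2^199.02 = 8.147e+59

8.147e+59


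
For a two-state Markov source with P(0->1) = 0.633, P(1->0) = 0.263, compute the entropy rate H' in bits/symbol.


Stationary distribution: pi_0 = p10/(p01+p10) = 0.2935, pi_1 = 0.7065. Entropy rate H' = pi_0*H(p01) + pi_1*H(p10) = 0.2935*0.9483 + 0.7065*0.8312 = 0.8656

0.8656 bits/symbol


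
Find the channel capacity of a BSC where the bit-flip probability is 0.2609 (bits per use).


H(p) = -p*log2(p) - (1-p)*log2(1-p) = -0.2609*log2(0.2609) - 0.7391*log2(0.7391) = 0.505737 + 0.322365 = 0.8281. C = 1 - H(p) = 1 - 0.8281 = 0.1719

0.1719 bits


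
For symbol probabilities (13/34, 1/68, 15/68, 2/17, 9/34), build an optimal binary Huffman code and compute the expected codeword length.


Huffman construction (repeatedly merge the two least-probable nodes; each merge adds 1 bit to every symbol beneath it): 1/68 + 2/17 = 9/68; 9/68 + 15/68 = 6/17; 9/34 + 6/17 = 21/34; 13/34 + 21/34 = 1. Resulting codeword lengths (in the order the probabilities were given): (1, 4, 3, 4, 2). L_avg = sum(p_i * l_i) = 13/34*1 + 1/68*4 + 15/68*3 + 2/17*4 + 9/34*2 = 143/68 = 2.1029

2.1029 bits


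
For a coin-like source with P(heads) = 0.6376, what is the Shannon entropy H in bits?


H = -p*log2(p) - (1-p)*log2(1-p). -0.6376*log2(0.6376) = 0.413979; -0.3624*log2(0.3624) = 0.530679. H = 0.413979 + 0.530679 = 0.9447

0.9447 bits


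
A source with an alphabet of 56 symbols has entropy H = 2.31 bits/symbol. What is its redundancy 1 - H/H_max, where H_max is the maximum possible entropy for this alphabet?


H_max = log2(K) = log2(56) = 5.8074 bits/symbol. Redundancy = 1 - H/H_max = 1 - 2.31/5.8074 = 1 - 0.3978 = 0.6022

0.6022


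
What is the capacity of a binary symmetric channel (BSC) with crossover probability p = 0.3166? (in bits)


H(p) = -p*log2(p) - (1-p)*log2(1-p) = -0.3166*log2(0.3166) - 0.6834*log2(0.6834) = 0.525324 + 0.375322 = 0.9006. C = 1 - H(p) = 1 - 0.9006 = 0.0994

0.0994 bits


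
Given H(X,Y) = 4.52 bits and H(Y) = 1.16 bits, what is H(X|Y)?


H(X|Y) = H(X,Y) - H(Y) = 4.52 - 1.16 = 3.36

3.36 bits


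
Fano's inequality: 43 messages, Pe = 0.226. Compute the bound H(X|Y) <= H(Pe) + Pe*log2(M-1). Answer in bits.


H(Pe) = -Pe*log2(Pe) - (1-Pe)*log2(1-Pe) = -0.226*log2(0.226) - 0.774*log2(0.774) = 0.484907 + 0.286066 = 0.771. Pe*log2(M-1) = 0.226*log2(42) = 1.218664. Bound = H(Pe) + Pe*log2(M-1) = 0.484907 + 0.286066 + 1.218664 = 1.9896

1.9896 bits


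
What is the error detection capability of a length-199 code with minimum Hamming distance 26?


Detection capability = d_min - 1 = 26 - 1 = 25

25 errors


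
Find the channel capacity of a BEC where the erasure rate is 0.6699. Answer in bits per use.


C = 1 - epsilon = 1 - 0.6699 = 0.3301

0.3301 bits


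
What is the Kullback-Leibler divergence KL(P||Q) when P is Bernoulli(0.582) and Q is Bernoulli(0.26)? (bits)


KL = p*log2(p/q) + (1-p)*log2((1-p)/(1-q)) = 0.582*log2(0.582/0.26) + 0.418*log2(0.418/0.74) = 0.3321

0.3321 bits


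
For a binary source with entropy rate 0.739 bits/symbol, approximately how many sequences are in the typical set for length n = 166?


log2|A_typical| = nH = 166 * 0.739 = 122.674, so |A_typical| ~ 2^122.674 = 8.483e+36

8.483e+36


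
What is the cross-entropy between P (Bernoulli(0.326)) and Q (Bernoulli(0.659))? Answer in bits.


H(P,Q) = -p*log2(q) - (1-p)*log2(1-q). -0.326*log2(0.659) = 0.196138; -0.674*log2(0.341) = 1.046153. H(P,Q) = 0.196138 + 1.046153 = 1.2423

1.2423 bits


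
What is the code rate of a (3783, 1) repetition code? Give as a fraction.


Rate = k/n = 1/3783

1/3783


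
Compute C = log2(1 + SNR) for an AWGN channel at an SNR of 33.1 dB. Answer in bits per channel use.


SNR_linear = 10^(33.1/10) = 2041.7379; C = log2(1 + SNR_linear) = log2(1 + 2041.7379) = 10.9963

10.9963 bits/channel use


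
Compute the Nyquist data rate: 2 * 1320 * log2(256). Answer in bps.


Rate = 2 * B * log2(M) = 2 * 1320 * 8.0 = 21120.0

21120.0 bps


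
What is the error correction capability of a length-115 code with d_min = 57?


Correction capability = floor((d-1)/2) = floor((57-1)/2) = 28

28 errors


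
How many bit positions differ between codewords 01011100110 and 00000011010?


Count differing positions: . ^ . ^ ^ ^ ^ ^ ^ . . = 7 differences

7


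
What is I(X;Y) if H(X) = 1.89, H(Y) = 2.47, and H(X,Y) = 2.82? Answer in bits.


I(X;Y) = H(X) + H(Y) - H(X,Y) = 1.89 + 2.47 - 2.82 = 1.54

1.54 bits


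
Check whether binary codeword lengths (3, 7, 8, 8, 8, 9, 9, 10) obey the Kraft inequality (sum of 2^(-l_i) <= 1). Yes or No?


Kraft sum = sum(2^(-l_i)) = 0.1494, need <= 1. Result: satisfied (a binary prefix-free code with these lengths exists)

Yes


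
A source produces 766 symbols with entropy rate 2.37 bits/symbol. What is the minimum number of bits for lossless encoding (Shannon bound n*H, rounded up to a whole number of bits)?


Minimum bits >= n * H = 766 * 2.37 = 1815.42, rounded up to a whole number of bits = 1816

1816 bits


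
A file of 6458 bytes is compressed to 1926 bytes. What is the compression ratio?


Ratio = original / compressed = 6458 / 1926 = 3.3531

3.3531


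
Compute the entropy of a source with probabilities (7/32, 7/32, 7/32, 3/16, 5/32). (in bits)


H = -sum(p_i * log2(p_i)). Terms: -(7/32)*log2(7/32) = 0.479641; -(7/32)*log2(7/32) = 0.479641; -(7/32)*log2(7/32) = 0.479641; -(3/16)*log2(3/16) = 0.452820; -(5/32)*log2(5/32) = 0.418449. H = 0.479641 + 0.479641 + 0.479641 + 0.452820 + 0.418449 = 2.3102

2.3102 bits


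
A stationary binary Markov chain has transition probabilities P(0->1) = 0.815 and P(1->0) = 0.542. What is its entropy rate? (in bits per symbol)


Stationary distribution: pi_0 = p10/(p01+p10) = 0.3994, pi_1 = 0.6006. Entropy rate H' = pi_0*H(p01) + pi_1*H(p10) = 0.3994*0.6909 + 0.6006*0.9949 = 0.8735

0.8735 bits/symbol


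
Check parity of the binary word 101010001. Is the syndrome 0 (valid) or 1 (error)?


Syndrome = XOR of all bits = 1 XOR 0 XOR 1 XOR 0 XOR 1 XOR 0 XOR 0 XOR 0 XOR 1 = 0

0


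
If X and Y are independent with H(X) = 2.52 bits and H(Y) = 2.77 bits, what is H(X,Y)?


For independent variables, H(X,Y) = H(X) + H(Y) = 2.52 + 2.77 = 5.29

5.29 bits


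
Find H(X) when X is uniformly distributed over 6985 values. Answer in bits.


H = log2(n) = log2(6985) = 12.77

12.77 bits


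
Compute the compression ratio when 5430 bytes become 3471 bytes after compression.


Ratio = original / compressed = 5430 / 3471 = 1.5644

1.5644


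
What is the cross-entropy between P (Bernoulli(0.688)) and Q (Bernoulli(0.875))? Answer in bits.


H(P,Q) = -p*log2(q) - (1-p)*log2(1-q). -0.688*log2(0.875) = 0.132540; -0.312*log2(0.125) = 0.936000. H(P,Q) = 0.132540 + 0.936000 = 1.0685

1.0685 bits


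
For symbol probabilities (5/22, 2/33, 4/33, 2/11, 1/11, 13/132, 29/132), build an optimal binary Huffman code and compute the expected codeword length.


Huffman construction (repeatedly merge the two least-probable nodes; each merge adds 1 bit to every symbol beneath it): 2/33 + 1/11 = 5/33; 13/132 + 4/33 = 29/132; 5/33 + 2/11 = 1/3; 29/132 + 29/132 = 29/66; 5/22 + 1/3 = 37/66; 29/66 + 37/66 = 1. Resulting codeword lengths (in the order the probabilities were given): (2, 4, 3, 3, 4, 3, 2). L_avg = sum(p_i * l_i) = 5/22*2 + 2/33*4 + 4/33*3 + 2/11*3 + 1/11*4 + 13/132*3 + 29/132*2 = 119/44 = 2.7045

2.7045 bits


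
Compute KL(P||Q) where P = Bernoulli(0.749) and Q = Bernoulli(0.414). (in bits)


KL = p*log2(p/q) + (1-p)*log2((1-p)/(1-q)) = 0.749*log2(0.749/0.414) + 0.251*log2(0.251/0.586) = 0.3336

0.3336 bits


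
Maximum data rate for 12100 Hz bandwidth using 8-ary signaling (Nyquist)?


Rate = 2 * B * log2(M) = 2 * 12100 * 3.0 = 72600.0

72600.0 bps


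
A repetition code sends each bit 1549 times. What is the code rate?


Rate = k/n = 1/1549

1/1549


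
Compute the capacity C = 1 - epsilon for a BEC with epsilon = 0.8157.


C = 1 - epsilon = 1 - 0.8157 = 0.1843

0.1843 bits


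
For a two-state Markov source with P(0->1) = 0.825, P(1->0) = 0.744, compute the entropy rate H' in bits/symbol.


Stationary distribution: pi_0 = p10/(p01+p10) = 0.4742, pi_1 = 0.5258. Entropy rate H' = pi_0*H(p01) + pi_1*H(p10) = 0.4742*0.669 + 0.5258*0.8207 = 0.7487

0.7487 bits/symbol


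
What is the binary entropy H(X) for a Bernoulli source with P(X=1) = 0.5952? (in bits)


H = -p*log2(p) - (1-p)*log2(1-p). -0.5952*log2(0.5952) = 0.445539; -0.4048*log2(0.4048) = 0.528150. H = 0.445539 + 0.528150 = 0.9737

0.9737 bits


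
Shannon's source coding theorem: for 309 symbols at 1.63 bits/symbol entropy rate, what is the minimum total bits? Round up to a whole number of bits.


Minimum bits >= n * H = 309 * 1.63 = 503.67, rounded up to a whole number of bits = 504

504 bits


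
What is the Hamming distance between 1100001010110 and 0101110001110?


Count differing positions: ^ . . ^ ^ ^ ^ . ^ ^ . . . = 7 differences

7


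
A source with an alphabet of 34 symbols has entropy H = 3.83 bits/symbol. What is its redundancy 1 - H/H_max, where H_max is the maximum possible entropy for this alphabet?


H_max = log2(K) = log2(34) = 5.0875 bits/symbol. Redundancy = 1 - H/H_max = 1 - 3.83/5.0875 = 1 - 0.7528 = 0.2472

0.2472


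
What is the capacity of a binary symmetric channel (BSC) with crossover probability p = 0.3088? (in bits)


H(p) = -p*log2(p) - (1-p)*log2(1-p) = -0.3088*log2(0.3088) - 0.6912*log2(0.6912) = 0.523495 + 0.368289 = 0.8918. C = 1 - H(p) = 1 - 0.8918 = 0.1082

0.1082 bits


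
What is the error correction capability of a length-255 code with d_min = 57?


Correction capability = floor((d-1)/2) = floor((57-1)/2) = 28

28 errors


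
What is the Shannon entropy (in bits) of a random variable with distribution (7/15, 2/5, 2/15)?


H = -sum(p_i * log2(p_i)). Terms: -(7/15)*log2(7/15) = 0.513117; -(2/5)*log2(2/5) = 0.528771; -(2/15)*log2(2/15) = 0.387585. H = 0.513117 + 0.528771 + 0.387585 = 1.4295

1.4295 bits


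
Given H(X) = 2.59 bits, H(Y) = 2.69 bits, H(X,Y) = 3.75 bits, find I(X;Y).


I(X;Y) = H(X) + H(Y) - H(X,Y) = 2.59 + 2.69 - 3.75 = 1.53

1.53 bits


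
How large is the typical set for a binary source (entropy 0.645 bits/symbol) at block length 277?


log2|A_typical| = nH = 277 * 0.645 = 178.665, so |A_typical| ~ 2^178.665 = 6.075e+53

6.075e+53


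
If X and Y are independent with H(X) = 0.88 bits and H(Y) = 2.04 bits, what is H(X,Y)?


For independent variables, H(X,Y) = H(X) + H(Y) = 0.88 + 2.04 = 2.92

2.92 bits


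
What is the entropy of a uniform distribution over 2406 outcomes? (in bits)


H = log2(n) = log2(2406) = 11.2324

11.2324 bits


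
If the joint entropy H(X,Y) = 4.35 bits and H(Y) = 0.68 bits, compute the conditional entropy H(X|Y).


H(X|Y) = H(X,Y) - H(Y) = 4.35 - 0.68 = 3.67

3.67 bits


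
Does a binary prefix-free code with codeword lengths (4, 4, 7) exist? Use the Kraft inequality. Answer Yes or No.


Kraft sum = sum(2^(-l_i)) = 0.1328, need <= 1. Result: satisfied (a binary prefix-free code with these lengths exists)

Yes


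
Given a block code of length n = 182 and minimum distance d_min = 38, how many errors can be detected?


Detection capability = d_min - 1 = 38 - 1 = 37

37 errors


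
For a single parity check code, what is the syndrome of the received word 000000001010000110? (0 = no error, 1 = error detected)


Syndrome = XOR of all bits = 0 XOR 0 XOR 0 XOR 0 XOR 0 XOR 0 XOR 0 XOR 0 XOR 1 XOR 0 XOR 1 XOR 0 XOR 0 XOR 0 XOR 0 XOR 1 XOR 1 XOR 0 = 0

0


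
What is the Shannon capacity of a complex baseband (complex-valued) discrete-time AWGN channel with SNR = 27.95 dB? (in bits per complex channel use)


SNR_linear = 10^(27.95/10) = 623.7348; C = log2(1 + SNR_linear) = log2(1 + 623.7348) = 9.2871

9.2871 bits/channel use


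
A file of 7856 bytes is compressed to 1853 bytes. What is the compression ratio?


Ratio = original / compressed = 7856 / 1853 = 4.2396

4.2396


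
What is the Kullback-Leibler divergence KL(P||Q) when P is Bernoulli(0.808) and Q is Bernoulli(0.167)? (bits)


KL = p*log2(p/q) + (1-p)*log2((1-p)/(1-q)) = 0.808*log2(0.808/0.167) + 0.192*log2(0.192/0.833) = 1.4313

1.4313 bits


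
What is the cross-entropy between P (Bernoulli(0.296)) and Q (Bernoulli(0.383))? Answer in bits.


H(P,Q) = -p*log2(q) - (1-p)*log2(1-q). -0.296*log2(0.383) = 0.409837; -0.704*log2(0.617) = 0.490447. H(P,Q) = 0.409837 + 0.490447 = 0.9003

0.9003 bits


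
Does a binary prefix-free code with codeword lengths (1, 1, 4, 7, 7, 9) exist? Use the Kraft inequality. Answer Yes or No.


Kraft sum = sum(2^(-l_i)) = 1.0801, need <= 1. Result: violated (a binary prefix-free code with these lengths cannot exist)

No


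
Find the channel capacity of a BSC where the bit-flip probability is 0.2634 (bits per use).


H(p) = -p*log2(p) - (1-p)*log2(1-p) = -0.2634*log2(0.2634) - 0.7366*log2(0.7366) = 0.506959 + 0.324875 = 0.8318. C = 1 - H(p) = 1 - 0.8318 = 0.1682

0.1682 bits


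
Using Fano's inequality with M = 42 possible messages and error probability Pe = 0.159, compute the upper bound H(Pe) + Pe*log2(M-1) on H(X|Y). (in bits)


H(Pe) = -Pe*log2(Pe) - (1-Pe)*log2(1-Pe) = -0.159*log2(0.159) - 0.841*log2(0.841) = 0.421811 + 0.210101 = 0.6319. Pe*log2(M-1) = 0.159*log2(41) = 0.851851. Bound = H(Pe) + Pe*log2(M-1) = 0.421811 + 0.210101 + 0.851851 = 1.4838

1.4838 bits


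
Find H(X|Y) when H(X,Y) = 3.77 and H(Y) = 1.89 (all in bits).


H(X|Y) = H(X,Y) - H(Y) = 3.77 - 1.89 = 1.88

1.88 bits


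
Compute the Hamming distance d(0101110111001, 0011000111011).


Count differing positions: . ^ ^ . ^ ^ . . . . . ^ . = 5 differences

5


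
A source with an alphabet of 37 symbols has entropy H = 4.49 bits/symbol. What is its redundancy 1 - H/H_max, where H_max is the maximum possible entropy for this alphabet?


H_max = log2(K) = log2(37) = 5.2095 bits/symbol. Redundancy = 1 - H/H_max = 1 - 4.49/5.2095 = 1 - 0.8619 = 0.1381

0.1381


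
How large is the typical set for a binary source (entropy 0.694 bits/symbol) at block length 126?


log2|A_typical| = nH = 126 * 0.694 = 87.444, so |A_typical| ~ 2^87.444 = 2.105e+26

2.105e+26


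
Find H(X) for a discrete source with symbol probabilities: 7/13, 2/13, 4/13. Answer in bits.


H = -sum(p_i * log2(p_i)). Terms: -(7/13)*log2(7/13) = 0.480892; -(2/13)*log2(2/13) = 0.415452; -(4/13)*log2(4/13) = 0.523212. H = 0.480892 + 0.415452 + 0.523212 = 1.4196

1.4196 bits


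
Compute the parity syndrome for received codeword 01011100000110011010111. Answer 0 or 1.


Syndrome = XOR of all bits = 0 XOR 1 XOR 0 XOR 1 XOR 1 XOR 1 XOR 0 XOR 0 XOR 0 XOR 0 XOR 0 XOR 1 XOR 1 XOR 0 XOR 0 XOR 1 XOR 1 XOR 0 XOR 1 XOR 0 XOR 1 XOR 1 XOR 1 = 0

0


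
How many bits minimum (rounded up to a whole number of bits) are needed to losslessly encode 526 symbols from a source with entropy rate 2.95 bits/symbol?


Minimum bits >= n * H = 526 * 2.95 = 1551.7, rounded up to a whole number of bits = 1552

1552 bits


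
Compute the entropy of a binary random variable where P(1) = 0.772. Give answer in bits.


H = -p*log2(p) - (1-p)*log2(1-p). -0.772*log2(0.772) = 0.288209; -0.228*log2(0.228) = 0.486300. H = 0.288209 + 0.486300 = 0.7745

0.7745 bits


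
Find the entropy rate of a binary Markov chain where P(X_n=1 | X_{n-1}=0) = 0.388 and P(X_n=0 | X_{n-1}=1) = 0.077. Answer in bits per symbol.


Stationary distribution: pi_0 = p10/(p01+p10) = 0.1656, pi_1 = 0.8344. Entropy rate H' = pi_0*H(p01) + pi_1*H(p10) = 0.1656*0.9635 + 0.8344*0.3915 = 0.4862

0.4862 bits/symbol


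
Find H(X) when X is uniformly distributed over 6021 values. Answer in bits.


H = log2(n) = log2(6021) = 12.5558

12.5558 bits


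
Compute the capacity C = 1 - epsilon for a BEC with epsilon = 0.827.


C = 1 - epsilon = 1 - 0.827 = 0.173

0.173 bits


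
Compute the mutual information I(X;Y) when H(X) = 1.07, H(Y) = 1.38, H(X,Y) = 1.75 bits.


I(X;Y) = H(X) + H(Y) - H(X,Y) = 1.07 + 1.38 - 1.75 = 0.7

0.7 bits


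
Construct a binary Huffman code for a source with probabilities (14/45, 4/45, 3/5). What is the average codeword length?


Huffman construction (repeatedly merge the two least-probable nodes; each merge adds 1 bit to every symbol beneath it): 4/45 + 14/45 = 2/5; 2/5 + 3/5 = 1. Resulting codeword lengths (in the order the probabilities were given): (2, 2, 1). L_avg = sum(p_i * l_i) = 14/45*2 + 4/45*2 + 3/5*1 = 7/5 = 1.4

1.4 bits


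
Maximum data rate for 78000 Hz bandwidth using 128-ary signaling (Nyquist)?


Rate = 2 * B * log2(M) = 2 * 78000 * 7.0 = 1092000.0

1092000.0 bps


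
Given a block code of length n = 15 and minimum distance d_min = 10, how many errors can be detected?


Detection capability = d_min - 1 = 10 - 1 = 9

9 errors


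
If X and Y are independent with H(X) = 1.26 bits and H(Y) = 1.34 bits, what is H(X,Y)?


For independent variables, H(X,Y) = H(X) + H(Y) = 1.26 + 1.34 = 2.6

2.6 bits


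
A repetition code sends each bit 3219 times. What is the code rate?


Rate = k/n = 1/3219

1/3219


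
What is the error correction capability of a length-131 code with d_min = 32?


Correction capability = floor((d-1)/2) = floor((32-1)/2) = 15

15 errors


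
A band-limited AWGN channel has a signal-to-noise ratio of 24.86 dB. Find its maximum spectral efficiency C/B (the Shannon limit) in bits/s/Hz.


SNR_linear = 10^(24.86/10) = 306.1963; C/B = log2(1 + SNR_linear) = log2(1 + 306.1963) = 8.263

8.263 bits/s/Hz


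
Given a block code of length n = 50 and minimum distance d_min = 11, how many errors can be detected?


Detection capability = d_min - 1 = 11 - 1 = 10

10 errors


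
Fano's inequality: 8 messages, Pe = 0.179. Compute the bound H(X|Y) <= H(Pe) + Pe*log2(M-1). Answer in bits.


H(Pe) = -Pe*log2(Pe) - (1-Pe)*log2(1-Pe) = -0.179*log2(0.179) - 0.821*log2(0.821) = 0.444272 + 0.233612 = 0.6779. Pe*log2(M-1) = 0.179*log2(7) = 0.502517. Bound = H(Pe) + Pe*log2(M-1) = 0.444272 + 0.233612 + 0.502517 = 1.1804

1.1804 bits


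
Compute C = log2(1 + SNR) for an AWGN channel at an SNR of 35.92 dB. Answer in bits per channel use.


SNR_linear = 10^(35.92/10) = 3908.409; C = log2(1 + SNR_linear) = log2(1 + 3908.409) = 11.9327

11.9327 bits/channel use


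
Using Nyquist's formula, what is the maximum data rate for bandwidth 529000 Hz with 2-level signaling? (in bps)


Rate = 2 * B * log2(M) = 2 * 529000 * 1.0 = 1058000.0

1058000.0 bps


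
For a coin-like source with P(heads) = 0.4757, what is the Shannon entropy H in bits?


H = -p*log2(p) - (1-p)*log2(1-p). -0.4757*log2(0.4757) = 0.509891; -0.5243*log2(0.5243) = 0.488404. H = 0.509891 + 0.488404 = 0.9983

0.9983 bits


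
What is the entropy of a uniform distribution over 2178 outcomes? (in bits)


H = log2(n) = log2(2178) = 11.0888

11.0888 bits


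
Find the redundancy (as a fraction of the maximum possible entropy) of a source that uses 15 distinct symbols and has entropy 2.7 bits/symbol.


H_max = log2(K) = log2(15) = 3.9069 bits/symbol. Redundancy = 1 - H/H_max = 1 - 2.7/3.9069 = 1 - 0.6911 = 0.3089

0.3089


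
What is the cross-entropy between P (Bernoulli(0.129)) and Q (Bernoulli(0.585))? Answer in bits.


H(P,Q) = -p*log2(q) - (1-p)*log2(1-q). -0.129*log2(0.585) = 0.099780; -0.871*log2(0.415) = 1.105139. H(P,Q) = 0.099780 + 1.105139 = 1.2049

1.2049 bits


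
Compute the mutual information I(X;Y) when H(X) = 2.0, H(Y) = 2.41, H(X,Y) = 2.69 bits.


I(X;Y) = H(X) + H(Y) - H(X,Y) = 2.0 + 2.41 - 2.69 = 1.72

1.72 bits


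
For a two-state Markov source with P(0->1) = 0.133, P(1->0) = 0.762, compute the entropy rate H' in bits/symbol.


Stationary distribution: pi_0 = p10/(p01+p10) = 0.8514, pi_1 = 0.1486. Entropy rate H' = pi_0*H(p01) + pi_1*H(p10) = 0.8514*0.5656 + 0.1486*0.7917 = 0.5992

0.5992 bits/symbol


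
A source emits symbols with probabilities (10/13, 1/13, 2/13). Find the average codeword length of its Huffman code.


Huffman construction (repeatedly merge the two least-probable nodes; each merge adds 1 bit to every symbol beneath it): 1/13 + 2/13 = 3/13; 3/13 + 10/13 = 1. Resulting codeword lengths (in the order the probabilities were given): (1, 2, 2). L_avg = sum(p_i * l_i) = 10/13*1 + 1/13*2 + 2/13*2 = 16/13 = 1.2308

1.2308 bits


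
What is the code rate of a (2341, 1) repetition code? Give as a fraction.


Rate = k/n = 1/2341

1/2341


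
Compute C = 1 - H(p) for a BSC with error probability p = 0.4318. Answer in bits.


H(p) = -p*log2(p) - (1-p)*log2(1-p) = -0.4318*log2(0.4318) - 0.5682*log2(0.5682) = 0.523154 + 0.463384 = 0.9865. C = 1 - H(p) = 1 - 0.9865 = 0.0135

0.0135 bits


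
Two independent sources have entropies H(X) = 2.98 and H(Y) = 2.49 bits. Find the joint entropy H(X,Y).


For independent variables, H(X,Y) = H(X) + H(Y) = 2.98 + 2.49 = 5.47

5.47 bits


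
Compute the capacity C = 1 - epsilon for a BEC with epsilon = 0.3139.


C = 1 - epsilon = 1 - 0.3139 = 0.6861

0.6861 bits


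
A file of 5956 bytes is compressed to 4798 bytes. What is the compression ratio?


Ratio = original / compressed = 5956 / 4798 = 1.2414

1.2414


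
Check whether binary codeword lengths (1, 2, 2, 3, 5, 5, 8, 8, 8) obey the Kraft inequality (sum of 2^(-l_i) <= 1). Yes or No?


Kraft sum = sum(2^(-l_i)) = 1.1992, need <= 1. Result: violated (a binary prefix-free code with these lengths cannot exist)

No
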